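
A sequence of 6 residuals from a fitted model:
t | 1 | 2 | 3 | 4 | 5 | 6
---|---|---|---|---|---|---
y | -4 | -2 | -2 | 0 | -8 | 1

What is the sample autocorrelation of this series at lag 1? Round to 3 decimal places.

Mean ȳ = (-4 − 2 − 2 + 0 − 8 + 1)/6 = -2.5000
Deviations from mean: -1.5000, 0.5000, 0.5000, 2.5000, -5.5000, 3.5000
Numerator Σ_{t=1}^{5}(y_t−ȳ)(y_{t+1}−ȳ) = -32.2500
Denominator Σ(y_t−ȳ)² = 51.5000
r_1 = -32.2500 / 51.5000 = -0.626

-0.626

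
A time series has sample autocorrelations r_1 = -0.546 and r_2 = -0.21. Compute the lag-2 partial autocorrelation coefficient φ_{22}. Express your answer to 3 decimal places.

-0.724

φ_{22} = (r_2 − r_1²) / (1 − r_1²)
r_1² = (-0.546)² = 0.298116
Numerator = -0.21 − 0.2981 = -0.5081; denominator = 1 − 0.2981 = 0.7019
φ_{22} = -0.5081 / 0.7019 = -0.724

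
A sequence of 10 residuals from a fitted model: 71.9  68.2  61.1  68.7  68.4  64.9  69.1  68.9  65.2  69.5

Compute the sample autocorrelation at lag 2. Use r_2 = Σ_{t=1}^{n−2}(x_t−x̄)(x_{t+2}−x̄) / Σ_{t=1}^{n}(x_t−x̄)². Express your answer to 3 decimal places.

Mean x̄ = (71.9 + 68.2 + 61.1 + 68.7 + 68.4 + 64.9 + 69.1 + 68.9 + 65.2 + 69.5)/10 = 67.5900
Numerator Σ_{t=1}^{8}(x_t−x̄)(x_{t+2}−x̄) = -38.9452
Denominator Σ(x_t−x̄)² = 83.5490
r_2 = -38.9452 / 83.5490 = -0.466

-0.466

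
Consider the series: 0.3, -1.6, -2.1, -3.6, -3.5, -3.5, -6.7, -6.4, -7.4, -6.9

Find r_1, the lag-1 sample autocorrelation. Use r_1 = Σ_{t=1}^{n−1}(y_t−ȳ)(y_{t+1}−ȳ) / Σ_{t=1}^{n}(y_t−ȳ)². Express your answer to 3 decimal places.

Mean ȳ = (0.3 − 1.6 − 2.1 − 3.6 − 3.5 − 3.5 − 6.7 − 6.4 − 7.4 − 6.9)/10 = -4.1400
Numerator Σ_{t=1}^{9}(y_t−ȳ)(y_{t+1}−ȳ) = 38.8284
Denominator Σ(y_t−ȳ)² = 61.3440
r_1 = 38.8284 / 61.3440 = 0.633

0.633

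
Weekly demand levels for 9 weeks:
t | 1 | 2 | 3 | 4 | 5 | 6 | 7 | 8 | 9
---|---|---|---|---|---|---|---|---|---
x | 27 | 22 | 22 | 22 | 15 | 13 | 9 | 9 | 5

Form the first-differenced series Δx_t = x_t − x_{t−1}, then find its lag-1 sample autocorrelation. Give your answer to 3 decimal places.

First differences Δx: -5, 0, 0, -7, -2, -4, 0, -4
Mean of differences = -2.7500
Numerator Σ(Δx_t−Δx̄)(Δx_{t+1}−Δx̄) = -21.3125
Denominator Σ(Δx_t−Δx̄)² = 49.5000
r_1(Δx) = -21.3125 / 49.5000 = -0.431

-0.431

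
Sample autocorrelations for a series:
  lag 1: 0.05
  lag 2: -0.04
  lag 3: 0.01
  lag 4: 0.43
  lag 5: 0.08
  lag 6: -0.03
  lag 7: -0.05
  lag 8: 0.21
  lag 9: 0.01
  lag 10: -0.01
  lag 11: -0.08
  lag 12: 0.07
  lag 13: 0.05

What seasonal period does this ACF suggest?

The largest autocorrelation is r_4 = 0.43, with a weaker echo at lag 8 (0.21); the remaining lags stay at or below 0.08.
The dominant spike at lag 4 indicates a seasonal period of 4.

4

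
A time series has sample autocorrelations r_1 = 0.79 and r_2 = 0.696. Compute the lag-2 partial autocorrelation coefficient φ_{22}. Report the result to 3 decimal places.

0.191

φ_{22} = (r_2 − r_1²) / (1 − r_1²)
r_1² = (0.79)² = 0.6241
Numerator = 0.696 − 0.6241 = 0.0719; denominator = 1 − 0.6241 = 0.3759
φ_{22} = 0.0719 / 0.3759 = 0.191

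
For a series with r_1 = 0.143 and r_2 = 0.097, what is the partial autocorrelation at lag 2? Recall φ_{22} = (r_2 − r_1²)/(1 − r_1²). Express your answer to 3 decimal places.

0.078

φ_{22} = (r_2 − r_1²) / (1 − r_1²)
r_1² = (0.143)² = 0.020449
Numerator = 0.097 − 0.0204 = 0.0766; denominator = 1 − 0.0204 = 0.9796
φ_{22} = 0.0766 / 0.9796 = 0.078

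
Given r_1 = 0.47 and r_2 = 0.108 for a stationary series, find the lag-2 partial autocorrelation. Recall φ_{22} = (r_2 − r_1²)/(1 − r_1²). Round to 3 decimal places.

-0.145

φ_{22} = (r_2 − r_1²) / (1 − r_1²)
r_1² = (0.47)² = 0.2209
Numerator = 0.108 − 0.2209 = -0.1129; denominator = 1 − 0.2209 = 0.7791
φ_{22} = -0.1129 / 0.7791 = -0.145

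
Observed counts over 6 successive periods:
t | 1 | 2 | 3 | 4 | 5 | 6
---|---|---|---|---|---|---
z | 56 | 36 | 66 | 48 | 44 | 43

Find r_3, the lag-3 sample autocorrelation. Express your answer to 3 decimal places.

Mean z̄ = (56 + 36 + 66 + 48 + 44 + 43)/6 = 48.8333
Deviations from mean: 7.1667, -12.8333, 17.1667, -0.8333, -4.8333, -5.8333
Σ(z_t−z̄)(z_{t+3}−z̄) = (-5.9722) + (62.0278) + (-100.1389) = -44.0833
Denominator Σ(z_t−z̄)² = 568.8333
r_3 = -44.0833 / 568.8333 = -0.077

-0.077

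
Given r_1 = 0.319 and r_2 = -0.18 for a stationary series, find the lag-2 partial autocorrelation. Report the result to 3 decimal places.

-0.314

φ_{22} = (r_2 − r_1²) / (1 − r_1²)
r_1² = (0.319)² = 0.101761
Numerator = -0.18 − 0.1018 = -0.2818; denominator = 1 − 0.1018 = 0.8982
φ_{22} = -0.2818 / 0.8982 = -0.314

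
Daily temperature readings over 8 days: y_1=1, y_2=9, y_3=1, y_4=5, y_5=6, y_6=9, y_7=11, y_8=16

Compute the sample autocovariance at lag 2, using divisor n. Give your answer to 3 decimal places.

6.203

Mean ȳ = (1 + 9 + 1 + 5 + 6 + 9 + 11 + 16)/8 = 7.2500
Σ_{t=1}^{6}(y_t−ȳ)(y_{t+2}−ȳ) = 49.6250
γ_2 = 49.6250 / 8 = 6.203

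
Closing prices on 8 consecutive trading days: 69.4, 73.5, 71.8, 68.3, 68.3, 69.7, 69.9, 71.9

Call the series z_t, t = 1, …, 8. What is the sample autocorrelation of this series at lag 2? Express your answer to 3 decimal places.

Mean z̄ = (69.4 + 73.5 + 71.8 + 68.3 + 68.3 + 69.7 + 69.9 + 71.9)/8 = 70.3500
Numerator Σ_{t=1}^{6}(z_t−z̄)(z_{t+2}−z̄) = -9.5600
Denominator Σ(z_t−z̄)² = 24.3600
r_2 = -9.5600 / 24.3600 = -0.392

-0.392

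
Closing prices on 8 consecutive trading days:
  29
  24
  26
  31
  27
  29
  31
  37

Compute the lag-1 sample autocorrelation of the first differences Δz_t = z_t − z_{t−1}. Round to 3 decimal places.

-0.203

First differences Δz: -5, 2, 5, -4, 2, 2, 6
Mean of differences = 1.1429
Numerator Σ(Δz_t−Δz̄)(Δz_{t+1}−Δz̄) = -21.3061
Denominator Σ(Δz_t−Δz̄)² = 104.8571
r_1(Δz) = -21.3061 / 104.8571 = -0.203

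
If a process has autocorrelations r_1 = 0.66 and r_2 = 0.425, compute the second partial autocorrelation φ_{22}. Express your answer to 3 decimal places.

φ_{22} = (r_2 − r_1²) / (1 − r_1²)
r_1² = (0.66)² = 0.4356
Numerator = 0.425 − 0.4356 = -0.0106; denominator = 1 − 0.4356 = 0.5644
φ_{22} = -0.0106 / 0.5644 = -0.019

-0.019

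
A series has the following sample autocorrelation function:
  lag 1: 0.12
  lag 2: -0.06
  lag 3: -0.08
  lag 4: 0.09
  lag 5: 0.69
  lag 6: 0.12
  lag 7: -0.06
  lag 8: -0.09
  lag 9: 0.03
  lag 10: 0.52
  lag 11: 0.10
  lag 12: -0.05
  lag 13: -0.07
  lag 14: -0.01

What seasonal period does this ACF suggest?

5

The largest autocorrelation is r_5 = 0.69, with a weaker echo at lag 10 (0.52); the remaining lags stay at or below 0.12.
The dominant spike at lag 5 indicates a seasonal period of 5.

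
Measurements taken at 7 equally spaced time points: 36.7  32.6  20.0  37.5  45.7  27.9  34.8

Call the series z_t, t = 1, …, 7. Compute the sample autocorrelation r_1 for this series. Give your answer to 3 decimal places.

-0.182

Mean z̄ = (36.7 + 32.6 + 20.0 + 37.5 + 45.7 + 27.9 + 34.8)/7 = 33.6000
Deviations from mean: 3.1000, -1.0000, -13.6000, 3.9000, 12.1000, -5.7000, 1.2000
Σ(z_t−z̄)(z_{t+1}−z̄) = (-3.1000) + (13.6000) + (-53.0400) + (47.1900) + (-68.9700) + (-6.8400) = -71.1600
Denominator Σ(z_t−z̄)² = 391.1200
r_1 = -71.1600 / 391.1200 = -0.182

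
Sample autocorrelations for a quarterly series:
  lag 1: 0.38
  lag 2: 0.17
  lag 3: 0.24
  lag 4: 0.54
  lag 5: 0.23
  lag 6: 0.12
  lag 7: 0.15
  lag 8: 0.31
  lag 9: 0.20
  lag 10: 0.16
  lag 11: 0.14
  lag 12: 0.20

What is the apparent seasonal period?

4

The largest autocorrelation is r_4 = 0.54; the remaining lags stay at or below 0.38. The elevated value at lag 1 (0.38), dropping to 0.17 at lag 2, reflects decaying short-term dependence rather than seasonality.
The dominant spike at lag 4 indicates a seasonal period of 4.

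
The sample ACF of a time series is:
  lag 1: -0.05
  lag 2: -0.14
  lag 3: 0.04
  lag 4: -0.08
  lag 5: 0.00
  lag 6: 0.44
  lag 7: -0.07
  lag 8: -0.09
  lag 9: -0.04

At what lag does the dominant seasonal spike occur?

6

The largest autocorrelation is r_6 = 0.44; the remaining lags stay at or below 0.04.
The dominant spike at lag 6 indicates a seasonal period of 6.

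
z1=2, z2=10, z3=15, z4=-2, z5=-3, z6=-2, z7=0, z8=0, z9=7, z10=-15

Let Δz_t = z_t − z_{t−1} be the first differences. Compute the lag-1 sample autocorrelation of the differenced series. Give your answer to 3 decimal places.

First differences Δz: 8, 5, -17, -1, 1, 2, 0, 7, -22
Mean of differences = -1.8889
Numerator Σ(Δz_t−Δz̄)(Δz_{t+1}−Δz̄) = -190.2346
Denominator Σ(Δz_t−Δz̄)² = 884.8889
r_1(Δz) = -190.2346 / 884.8889 = -0.215

-0.215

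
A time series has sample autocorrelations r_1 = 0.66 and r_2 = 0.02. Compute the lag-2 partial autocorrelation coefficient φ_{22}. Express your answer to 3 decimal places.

-0.736

φ_{22} = (r_2 − r_1²) / (1 − r_1²)
r_1² = (0.66)² = 0.4356
Numerator = 0.02 − 0.4356 = -0.4156; denominator = 1 − 0.4356 = 0.5644
φ_{22} = -0.4156 / 0.5644 = -0.736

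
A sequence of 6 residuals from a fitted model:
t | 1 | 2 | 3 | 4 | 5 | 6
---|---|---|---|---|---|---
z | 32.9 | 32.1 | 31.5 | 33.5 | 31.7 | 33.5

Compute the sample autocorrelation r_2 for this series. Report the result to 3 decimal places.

Mean z̄ = (32.9 + 32.1 + 31.5 + 33.5 + 31.7 + 33.5)/6 = 32.5333
Deviations from mean: 0.3667, -0.4333, -1.0333, 0.9667, -0.8333, 0.9667
Σ(z_t−z̄)(z_{t+2}−z̄) = (-0.3789) + (-0.4189) + (0.8611) + (0.9344) = 0.9978
Denominator Σ(z_t−z̄)² = 3.9533
r_2 = 0.9978 / 3.9533 = 0.252

0.252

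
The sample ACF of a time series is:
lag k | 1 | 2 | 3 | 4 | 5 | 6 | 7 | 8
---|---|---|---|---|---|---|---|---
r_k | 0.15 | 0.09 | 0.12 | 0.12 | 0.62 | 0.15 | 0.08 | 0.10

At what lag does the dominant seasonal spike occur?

5

The largest autocorrelation is r_5 = 0.62; the remaining lags stay at or below 0.15.
The dominant spike at lag 5 indicates a seasonal period of 5.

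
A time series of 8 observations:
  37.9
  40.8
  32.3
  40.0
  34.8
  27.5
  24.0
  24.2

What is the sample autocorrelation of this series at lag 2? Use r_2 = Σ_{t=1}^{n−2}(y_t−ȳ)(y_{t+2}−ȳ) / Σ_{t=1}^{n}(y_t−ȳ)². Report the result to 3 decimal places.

0.136

Mean ȳ = (37.9 + 40.8 + 32.3 + 40.0 + 34.8 + 27.5 + 24.0 + 24.2)/8 = 32.6875
Deviations from mean: 5.2125, 8.1125, -0.3875, 7.3125, 2.1125, -5.1875, -8.6875, -8.4875
Numerator Σ_{t=1}^{6}(y_t−ȳ)(y_{t+2}−ȳ) = 44.2272
Denominator Σ(y_t−ȳ)² = 325.4888
r_2 = 44.2272 / 325.4888 = 0.136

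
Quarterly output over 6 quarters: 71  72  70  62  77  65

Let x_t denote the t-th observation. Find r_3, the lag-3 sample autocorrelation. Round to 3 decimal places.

0.037

Mean x̄ = (71 + 72 + 70 + 62 + 77 + 65)/6 = 69.5000
Deviations from mean: 1.5000, 2.5000, 0.5000, -7.5000, 7.5000, -4.5000
Numerator Σ_{t=1}^{3}(x_t−x̄)(x_{t+3}−x̄) = 5.2500
Denominator Σ(x_t−x̄)² = 141.5000
r_3 = 5.2500 / 141.5000 = 0.037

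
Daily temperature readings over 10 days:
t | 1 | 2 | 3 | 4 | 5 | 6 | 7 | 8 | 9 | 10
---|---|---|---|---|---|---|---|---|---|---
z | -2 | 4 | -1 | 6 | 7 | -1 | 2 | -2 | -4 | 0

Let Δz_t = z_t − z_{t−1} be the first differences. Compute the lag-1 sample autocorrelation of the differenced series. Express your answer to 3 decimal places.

First differences Δz: 6, -5, 7, 1, -8, 3, -4, -2, 4
Mean of differences = 0.2222
Numerator Σ(Δz_t−Δz̄)(Δz_{t+1}−Δz̄) = -100.2716
Denominator Σ(Δz_t−Δz̄)² = 219.5556
r_1(Δz) = -100.2716 / 219.5556 = -0.457

-0.457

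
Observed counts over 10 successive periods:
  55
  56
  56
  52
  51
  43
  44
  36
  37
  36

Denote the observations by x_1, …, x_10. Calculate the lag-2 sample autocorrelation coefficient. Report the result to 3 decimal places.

0.499

Mean x̄ = (55 + 56 + 56 + 52 + 51 + 43 + 44 + 36 + 37 + 36)/10 = 46.6000
Numerator Σ_{t=1}^{8}(x_t−x̄)(x_{t+2}−x̄) = 315.6800
Denominator Σ(x_t−x̄)² = 632.4000
r_2 = 315.6800 / 632.4000 = 0.499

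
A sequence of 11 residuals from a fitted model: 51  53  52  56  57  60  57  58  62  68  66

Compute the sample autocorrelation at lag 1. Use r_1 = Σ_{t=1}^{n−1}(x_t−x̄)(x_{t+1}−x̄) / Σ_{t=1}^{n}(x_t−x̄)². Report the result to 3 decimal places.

Mean x̄ = (51 + 53 + 52 + 56 + 57 + 60 + 57 + 58 + 62 + 68 + 66)/11 = 58.1818
Numerator Σ_{t=1}^{10}(x_t−x̄)(x_{t+1}−x̄) = 194.7851
Denominator Σ(x_t−x̄)² = 299.6364
r_1 = 194.7851 / 299.6364 = 0.650

0.650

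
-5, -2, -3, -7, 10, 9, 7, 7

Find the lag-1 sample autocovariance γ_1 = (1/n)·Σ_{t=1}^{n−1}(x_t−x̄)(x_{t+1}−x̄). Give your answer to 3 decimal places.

Mean x̄ = (-5 − 2 − 3 − 7 + 10 + 9 + 7 + 7)/8 = 2.0000
Σ_{t=1}^{7}(x_t−x̄)(x_{t+1}−x̄) = 137.0000
γ_1 = 137.0000 / 8 = 17.125

17.125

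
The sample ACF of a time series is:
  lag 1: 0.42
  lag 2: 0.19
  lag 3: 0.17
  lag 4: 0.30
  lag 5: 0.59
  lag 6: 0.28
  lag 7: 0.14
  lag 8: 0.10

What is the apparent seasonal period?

5

The largest autocorrelation is r_5 = 0.59; the remaining lags stay at or below 0.42. The elevated value at lag 1 (0.42), dropping to 0.19 at lag 2, reflects decaying short-term dependence rather than seasonality.
The dominant spike at lag 5 indicates a seasonal period of 5.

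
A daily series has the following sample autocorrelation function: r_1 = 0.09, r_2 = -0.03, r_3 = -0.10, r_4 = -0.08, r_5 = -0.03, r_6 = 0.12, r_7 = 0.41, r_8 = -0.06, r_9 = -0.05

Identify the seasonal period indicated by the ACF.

The largest autocorrelation is r_7 = 0.41; the remaining lags stay at or below 0.12.
The dominant spike at lag 7 indicates a seasonal period of 7.

7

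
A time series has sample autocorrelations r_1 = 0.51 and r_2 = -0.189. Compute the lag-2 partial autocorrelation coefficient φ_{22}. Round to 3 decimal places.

φ_{22} = (r_2 − r_1²) / (1 − r_1²)
r_1² = (0.51)² = 0.2601
Numerator = -0.189 − 0.2601 = -0.4491; denominator = 1 − 0.2601 = 0.7399
φ_{22} = -0.4491 / 0.7399 = -0.607

-0.607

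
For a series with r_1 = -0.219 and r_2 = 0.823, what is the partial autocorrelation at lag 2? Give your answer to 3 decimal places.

φ_{22} = (r_2 − r_1²) / (1 − r_1²)
r_1² = (-0.219)² = 0.047961
Numerator = 0.823 − 0.0480 = 0.7750; denominator = 1 − 0.0480 = 0.9520
φ_{22} = 0.7750 / 0.9520 = 0.814

0.814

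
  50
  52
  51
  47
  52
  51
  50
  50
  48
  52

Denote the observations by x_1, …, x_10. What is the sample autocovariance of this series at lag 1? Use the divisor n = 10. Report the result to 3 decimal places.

-0.939

Mean x̄ = (50 + 52 + 51 + 47 + 52 + 51 + 50 + 50 + 48 + 52)/10 = 50.3000
Σ_{t=1}^{9}(x_t−x̄)(x_{t+1}−x̄) = -9.3900
γ_1 = -9.3900 / 10 = -0.939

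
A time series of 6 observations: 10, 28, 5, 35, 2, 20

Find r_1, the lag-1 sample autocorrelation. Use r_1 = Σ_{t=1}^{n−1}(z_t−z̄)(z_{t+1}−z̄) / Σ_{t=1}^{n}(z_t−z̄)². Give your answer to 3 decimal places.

-0.849

Mean z̄ = (10 + 28 + 5 + 35 + 2 + 20)/6 = 16.6667
Numerator Σ_{t=1}^{5}(z_t−z̄)(z_{t+1}−z̄) = -739.4444
Denominator Σ(z_t−z̄)² = 871.3333
r_1 = -739.4444 / 871.3333 = -0.849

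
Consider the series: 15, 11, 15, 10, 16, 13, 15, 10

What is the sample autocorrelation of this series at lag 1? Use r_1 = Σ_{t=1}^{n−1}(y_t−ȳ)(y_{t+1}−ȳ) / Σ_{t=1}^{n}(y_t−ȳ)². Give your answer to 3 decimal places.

-0.683

Mean ȳ = (15 + 11 + 15 + 10 + 16 + 13 + 15 + 10)/8 = 13.1250
Σ(y_t−ȳ)(y_{t+1}−ȳ) = (-3.9844) + (-3.9844) + (-5.8594) + (-8.9844) + (-0.3594) + (-0.2344) + (-5.8594) = -29.2656
Denominator Σ(y_t−ȳ)² = 42.8750
r_1 = -29.2656 / 42.8750 = -0.683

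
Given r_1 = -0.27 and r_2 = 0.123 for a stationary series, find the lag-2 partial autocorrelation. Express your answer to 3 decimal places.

0.054

φ_{22} = (r_2 − r_1²) / (1 − r_1²)
r_1² = (-0.27)² = 0.0729
Numerator = 0.123 − 0.0729 = 0.0501; denominator = 1 − 0.0729 = 0.9271
φ_{22} = 0.0501 / 0.9271 = 0.054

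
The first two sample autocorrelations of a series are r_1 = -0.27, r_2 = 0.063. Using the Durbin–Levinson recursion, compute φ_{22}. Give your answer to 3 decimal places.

φ_{22} = (r_2 − r_1²) / (1 − r_1²)
r_1² = (-0.27)² = 0.0729
Numerator = 0.063 − 0.0729 = -0.0099; denominator = 1 − 0.0729 = 0.9271
φ_{22} = -0.0099 / 0.9271 = -0.011

-0.011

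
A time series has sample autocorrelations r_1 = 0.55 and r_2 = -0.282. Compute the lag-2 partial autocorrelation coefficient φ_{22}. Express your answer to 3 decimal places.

-0.838

φ_{22} = (r_2 − r_1²) / (1 − r_1²)
r_1² = (0.55)² = 0.3025
Numerator = -0.282 − 0.3025 = -0.5845; denominator = 1 − 0.3025 = 0.6975
φ_{22} = -0.5845 / 0.6975 = -0.838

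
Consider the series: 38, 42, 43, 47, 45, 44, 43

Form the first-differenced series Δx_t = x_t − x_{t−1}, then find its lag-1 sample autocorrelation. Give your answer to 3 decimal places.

0.018

First differences Δx: 4, 1, 4, -2, -1, -1
Mean of differences = 0.8333
Numerator Σ(Δx_t−Δx̄)(Δx_{t+1}−Δx̄) = 0.6389
Denominator Σ(Δx_t−Δx̄)² = 34.8333
r_1(Δx) = 0.6389 / 34.8333 = 0.018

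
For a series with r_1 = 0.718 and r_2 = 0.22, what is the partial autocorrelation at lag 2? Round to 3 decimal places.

-0.610

φ_{22} = (r_2 − r_1²) / (1 − r_1²)
r_1² = (0.718)² = 0.515524
Numerator = 0.22 − 0.5155 = -0.2955; denominator = 1 − 0.5155 = 0.4845
φ_{22} = -0.2955 / 0.4845 = -0.610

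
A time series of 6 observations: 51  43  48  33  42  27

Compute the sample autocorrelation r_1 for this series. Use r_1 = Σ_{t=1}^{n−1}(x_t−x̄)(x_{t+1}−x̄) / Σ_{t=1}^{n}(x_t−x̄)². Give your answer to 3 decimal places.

Mean x̄ = (51 + 43 + 48 + 33 + 42 + 27)/6 = 40.6667
Deviations from mean: 10.3333, 2.3333, 7.3333, -7.6667, 1.3333, -13.6667
Σ(x_t−x̄)(x_{t+1}−x̄) = (24.1111) + (17.1111) + (-56.2222) + (-10.2222) + (-18.2222) = -43.4444
Denominator Σ(x_t−x̄)² = 413.3333
r_1 = -43.4444 / 413.3333 = -0.105

-0.105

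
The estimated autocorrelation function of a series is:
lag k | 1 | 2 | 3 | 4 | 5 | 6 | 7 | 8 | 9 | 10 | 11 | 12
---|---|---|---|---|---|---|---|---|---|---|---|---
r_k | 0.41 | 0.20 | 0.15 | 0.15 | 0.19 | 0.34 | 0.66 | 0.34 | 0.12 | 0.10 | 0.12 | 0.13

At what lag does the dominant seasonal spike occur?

7

The largest autocorrelation is r_7 = 0.66; the remaining lags stay at or below 0.41. The elevated value at lag 1 (0.41), dropping to 0.20 at lag 2, reflects decaying short-term dependence rather than seasonality.
The dominant spike at lag 7 indicates a seasonal period of 7.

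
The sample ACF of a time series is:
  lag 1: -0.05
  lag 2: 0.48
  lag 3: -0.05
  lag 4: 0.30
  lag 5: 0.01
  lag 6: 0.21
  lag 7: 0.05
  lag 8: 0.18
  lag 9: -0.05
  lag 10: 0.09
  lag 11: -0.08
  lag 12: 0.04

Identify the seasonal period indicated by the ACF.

The largest autocorrelation is r_2 = 0.48, with weaker echoes at lags 4 (0.30), 6 (0.21) and 8 (0.18); the remaining lags stay at or below 0.09.
The dominant spike at lag 2 indicates a seasonal period of 2.

2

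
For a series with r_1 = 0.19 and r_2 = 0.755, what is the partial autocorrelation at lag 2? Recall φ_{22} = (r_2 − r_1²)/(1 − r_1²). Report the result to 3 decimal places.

φ_{22} = (r_2 − r_1²) / (1 − r_1²)
r_1² = (0.19)² = 0.0361
Numerator = 0.755 − 0.0361 = 0.7189; denominator = 1 − 0.0361 = 0.9639
φ_{22} = 0.7189 / 0.9639 = 0.746

0.746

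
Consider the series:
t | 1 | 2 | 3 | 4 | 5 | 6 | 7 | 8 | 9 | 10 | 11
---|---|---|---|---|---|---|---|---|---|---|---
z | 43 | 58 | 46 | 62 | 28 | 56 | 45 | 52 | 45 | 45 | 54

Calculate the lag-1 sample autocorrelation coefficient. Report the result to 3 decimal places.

Mean z̄ = (43 + 58 + 46 + 62 + 28 + 56 + 45 + 52 + 45 + 45 + 54)/11 = 48.5455
Numerator Σ_{t=1}^{10}(z_t−z̄)(z_{t+1}−z̄) = -598.0248
Denominator Σ(z_t−z̄)² = 864.7273
r_1 = -598.0248 / 864.7273 = -0.692

-0.692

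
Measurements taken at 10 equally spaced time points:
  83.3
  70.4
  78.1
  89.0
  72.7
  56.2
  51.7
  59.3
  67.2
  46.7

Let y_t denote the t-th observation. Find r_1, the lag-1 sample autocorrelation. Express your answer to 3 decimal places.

0.388

Mean ȳ = (83.3 + 70.4 + 78.1 + 89.0 + 72.7 + 56.2 + 51.7 + 59.3 + 67.2 + 46.7)/10 = 67.4600
Numerator Σ_{t=1}^{9}(y_t−ȳ)(y_{t+1}−ȳ) = 674.4824
Denominator Σ(y_t−ȳ)² = 1736.9840
r_1 = 674.4824 / 1736.9840 = 0.388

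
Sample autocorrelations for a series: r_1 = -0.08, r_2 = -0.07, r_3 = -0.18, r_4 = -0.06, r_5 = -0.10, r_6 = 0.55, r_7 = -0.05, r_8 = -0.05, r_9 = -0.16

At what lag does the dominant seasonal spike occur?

The largest autocorrelation is r_6 = 0.55; the remaining lags stay at or below -0.05.
The dominant spike at lag 6 indicates a seasonal period of 6.

6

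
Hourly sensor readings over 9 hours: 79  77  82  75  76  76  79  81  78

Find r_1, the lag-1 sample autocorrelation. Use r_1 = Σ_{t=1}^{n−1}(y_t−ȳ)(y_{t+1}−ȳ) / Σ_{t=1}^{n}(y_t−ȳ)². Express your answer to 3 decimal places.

Mean ȳ = (79 + 77 + 82 + 75 + 76 + 76 + 79 + 81 + 78)/9 = 78.1111
Numerator Σ_{t=1}^{8}(y_t−ȳ)(y_{t+1}−ȳ) = -6.0123
Denominator Σ(y_t−ȳ)² = 44.8889
r_1 = -6.0123 / 44.8889 = -0.134

-0.134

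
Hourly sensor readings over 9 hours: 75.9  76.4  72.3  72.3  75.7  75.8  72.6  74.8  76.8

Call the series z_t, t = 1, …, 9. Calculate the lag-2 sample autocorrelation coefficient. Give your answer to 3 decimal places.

-0.679

Mean z̄ = (75.9 + 76.4 + 72.3 + 72.3 + 75.7 + 75.8 + 72.6 + 74.8 + 76.8)/9 = 74.7333
Numerator Σ_{t=1}^{7}(z_t−z̄)(z_{t+2}−z̄) = -18.2422
Denominator Σ(z_t−z̄)² = 26.8800
r_2 = -18.2422 / 26.8800 = -0.679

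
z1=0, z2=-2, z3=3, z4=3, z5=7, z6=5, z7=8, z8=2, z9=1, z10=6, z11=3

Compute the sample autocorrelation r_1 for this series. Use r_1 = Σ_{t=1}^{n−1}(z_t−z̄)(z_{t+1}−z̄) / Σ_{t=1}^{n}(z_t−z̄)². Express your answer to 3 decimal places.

Mean z̄ = (0 − 2 + 3 + 3 + 7 + 5 + 8 + 2 + 1 + 6 + 3)/11 = 3.2727
Numerator Σ_{t=1}^{10}(z_t−z̄)(z_{t+1}−z̄) = 22.2893
Denominator Σ(z_t−z̄)² = 92.1818
r_1 = 22.2893 / 92.1818 = 0.242

0.242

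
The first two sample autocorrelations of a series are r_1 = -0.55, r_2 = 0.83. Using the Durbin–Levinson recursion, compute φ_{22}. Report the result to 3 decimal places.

0.756

φ_{22} = (r_2 − r_1²) / (1 − r_1²)
r_1² = (-0.55)² = 0.3025
Numerator = 0.83 − 0.3025 = 0.5275; denominator = 1 − 0.3025 = 0.6975
φ_{22} = 0.5275 / 0.6975 = 0.756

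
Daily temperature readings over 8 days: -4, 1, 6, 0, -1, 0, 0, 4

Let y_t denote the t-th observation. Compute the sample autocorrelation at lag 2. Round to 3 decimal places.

-0.532

Mean ȳ = (-4 + 1 + 6 + 0 − 1 + 0 + 0 + 4)/8 = 0.7500
Deviations from mean: -4.7500, 0.2500, 5.2500, -0.7500, -1.7500, -0.7500, -0.7500, 3.2500
Σ(y_t−ȳ)(y_{t+2}−ȳ) = (-24.9375) + (-0.1875) + (-9.1875) + (0.5625) + (1.3125) + (-2.4375) = -34.8750
Denominator Σ(y_t−ȳ)² = 65.5000
r_2 = -34.8750 / 65.5000 = -0.532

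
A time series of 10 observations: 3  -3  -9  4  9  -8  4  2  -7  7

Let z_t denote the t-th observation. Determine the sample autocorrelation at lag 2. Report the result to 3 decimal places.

Mean z̄ = (3 − 3 − 9 + 4 + 9 − 8 + 4 + 2 − 7 + 7)/10 = 0.2000
Numerator Σ_{t=1}^{8}(z_t−z̄)(z_{t+2}−z̄) = -146.4800
Denominator Σ(z_t−z̄)² = 377.6000
r_2 = -146.4800 / 377.6000 = -0.388

-0.388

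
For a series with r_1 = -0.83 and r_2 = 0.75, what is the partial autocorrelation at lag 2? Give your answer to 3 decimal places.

0.196

φ_{22} = (r_2 − r_1²) / (1 − r_1²)
r_1² = (-0.83)² = 0.6889
Numerator = 0.75 − 0.6889 = 0.0611; denominator = 1 − 0.6889 = 0.3111
φ_{22} = 0.0611 / 0.3111 = 0.196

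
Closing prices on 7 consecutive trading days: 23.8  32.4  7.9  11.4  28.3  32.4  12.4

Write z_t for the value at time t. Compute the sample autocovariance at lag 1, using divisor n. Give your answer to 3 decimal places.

-11.186

Mean z̄ = (23.8 + 32.4 + 7.9 + 11.4 + 28.3 + 32.4 + 12.4)/7 = 21.2286
Σ_{t=1}^{6}(z_t−z̄)(z_{t+1}−z̄) = -78.3037
γ_1 = -78.3037 / 7 = -11.186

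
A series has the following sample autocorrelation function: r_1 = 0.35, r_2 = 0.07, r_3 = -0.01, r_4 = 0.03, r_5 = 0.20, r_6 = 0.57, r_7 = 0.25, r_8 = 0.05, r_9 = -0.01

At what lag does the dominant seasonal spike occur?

The largest autocorrelation is r_6 = 0.57; the remaining lags stay at or below 0.35. The elevated value at lag 1 (0.35), dropping to 0.07 at lag 2, reflects decaying short-term dependence rather than seasonality.
The dominant spike at lag 6 indicates a seasonal period of 6.

6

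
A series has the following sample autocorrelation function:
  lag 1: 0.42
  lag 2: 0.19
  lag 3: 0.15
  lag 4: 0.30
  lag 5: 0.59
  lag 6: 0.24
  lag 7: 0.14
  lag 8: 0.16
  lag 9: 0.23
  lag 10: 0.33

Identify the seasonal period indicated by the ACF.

The largest autocorrelation is r_5 = 0.59; the remaining lags stay at or below 0.42. The elevated value at lag 1 (0.42), dropping to 0.19 at lag 2, reflects decaying short-term dependence rather than seasonality.
The dominant spike at lag 5 indicates a seasonal period of 5.

5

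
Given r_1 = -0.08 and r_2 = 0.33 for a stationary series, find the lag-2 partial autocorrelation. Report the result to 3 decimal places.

0.326

φ_{22} = (r_2 − r_1²) / (1 − r_1²)
r_1² = (-0.08)² = 0.0064
Numerator = 0.33 − 0.0064 = 0.3236; denominator = 1 − 0.0064 = 0.9936
φ_{22} = 0.3236 / 0.9936 = 0.326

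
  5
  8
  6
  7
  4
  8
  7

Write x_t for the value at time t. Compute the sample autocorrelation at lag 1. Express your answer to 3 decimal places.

-0.545

Mean x̄ = (5 + 8 + 6 + 7 + 4 + 8 + 7)/7 = 6.4286
Deviations from mean: -1.4286, 1.5714, -0.4286, 0.5714, -2.4286, 1.5714, 0.5714
Σ(x_t−x̄)(x_{t+1}−x̄) = (-2.2449) + (-0.6735) + (-0.2449) + (-1.3878) + (-3.8163) + (0.8980) = -7.4694
Denominator Σ(x_t−x̄)² = 13.7143
r_1 = -7.4694 / 13.7143 = -0.545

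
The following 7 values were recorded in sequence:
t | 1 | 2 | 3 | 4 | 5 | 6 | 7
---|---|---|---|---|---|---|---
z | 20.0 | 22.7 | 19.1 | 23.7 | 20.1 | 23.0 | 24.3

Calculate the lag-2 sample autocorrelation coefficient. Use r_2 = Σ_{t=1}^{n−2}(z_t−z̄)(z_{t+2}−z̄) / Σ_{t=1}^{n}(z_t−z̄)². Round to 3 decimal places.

Mean z̄ = (20.0 + 22.7 + 19.1 + 23.7 + 20.1 + 23.0 + 24.3)/7 = 21.8429
Σ(z_t−z̄)(z_{t+2}−z̄) = (5.0547) + (1.5918) + (4.7804) + (2.1490) + (-4.2824) = 9.2935
Denominator Σ(z_t−z̄)² = 25.5171
r_2 = 9.2935 / 25.5171 = 0.364

0.364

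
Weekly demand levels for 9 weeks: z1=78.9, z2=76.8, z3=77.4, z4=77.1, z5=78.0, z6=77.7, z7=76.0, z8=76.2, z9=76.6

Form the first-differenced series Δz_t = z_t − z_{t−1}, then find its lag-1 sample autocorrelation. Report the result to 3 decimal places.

-0.242

First differences Δz: -2.1, 0.6, -0.3, 0.9, -0.3, -1.7, 0.2, 0.4
Mean of differences = -0.2875
Numerator Σ(Δz_t−Δz̄)(Δz_{t+1}−Δz̄) = -1.9852
Denominator Σ(Δz_t−Δz̄)² = 8.1888
r_1(Δz) = -1.9852 / 8.1888 = -0.242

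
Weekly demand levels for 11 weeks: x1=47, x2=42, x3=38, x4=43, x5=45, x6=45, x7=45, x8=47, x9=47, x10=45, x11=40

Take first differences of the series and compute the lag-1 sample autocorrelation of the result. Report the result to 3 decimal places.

First differences Δx: -5, -4, 5, 2, 0, 0, 2, 0, -2, -5
Mean of differences = -0.7000
Numerator Σ(Δx_t−Δx̄)(Δx_{t+1}−Δx̄) = 21.6100
Denominator Σ(Δx_t−Δx̄)² = 98.1000
r_1(Δx) = 21.6100 / 98.1000 = 0.220

0.220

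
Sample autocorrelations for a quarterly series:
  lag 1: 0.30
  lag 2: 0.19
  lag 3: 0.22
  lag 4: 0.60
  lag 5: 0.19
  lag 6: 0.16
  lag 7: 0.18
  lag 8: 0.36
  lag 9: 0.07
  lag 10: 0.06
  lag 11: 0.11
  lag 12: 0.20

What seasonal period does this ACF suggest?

4

The largest autocorrelation is r_4 = 0.60, with a weaker echo at lag 8 (0.36); the remaining lags stay at or below 0.30. The elevated value at lag 1 (0.30), dropping to 0.19 at lag 2, reflects decaying short-term dependence rather than seasonality.
The dominant spike at lag 4 indicates a seasonal period of 4.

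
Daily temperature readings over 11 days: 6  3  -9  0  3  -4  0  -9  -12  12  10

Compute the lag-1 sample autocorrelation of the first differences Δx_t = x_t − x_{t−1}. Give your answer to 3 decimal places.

First differences Δx: -3, -12, 9, 3, -7, 4, -9, -3, 24, -2
Mean of differences = 0.4000
Numerator Σ(Δx_t−Δx̄)(Δx_{t+1}−Δx̄) = -226.7600
Denominator Σ(Δx_t−Δx̄)² = 976.4000
r_1(Δx) = -226.7600 / 976.4000 = -0.232

-0.232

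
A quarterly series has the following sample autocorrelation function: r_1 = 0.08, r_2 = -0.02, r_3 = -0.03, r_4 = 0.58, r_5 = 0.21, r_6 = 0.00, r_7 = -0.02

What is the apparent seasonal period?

The largest autocorrelation is r_4 = 0.58; the remaining lags stay at or below 0.21.
The dominant spike at lag 4 indicates a seasonal period of 4.

4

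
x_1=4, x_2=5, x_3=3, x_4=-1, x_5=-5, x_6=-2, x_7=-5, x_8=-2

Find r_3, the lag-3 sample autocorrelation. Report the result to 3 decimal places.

-0.210

Mean x̄ = (4 + 5 + 3 − 1 − 5 − 2 − 5 − 2)/8 = -0.3750
Deviations from mean: 4.3750, 5.3750, 3.3750, -0.6250, -4.6250, -1.6250, -4.6250, -1.6250
Numerator Σ_{t=1}^{5}(x_t−x̄)(x_{t+3}−x̄) = -22.6719
Denominator Σ(x_t−x̄)² = 107.8750
r_3 = -22.6719 / 107.8750 = -0.210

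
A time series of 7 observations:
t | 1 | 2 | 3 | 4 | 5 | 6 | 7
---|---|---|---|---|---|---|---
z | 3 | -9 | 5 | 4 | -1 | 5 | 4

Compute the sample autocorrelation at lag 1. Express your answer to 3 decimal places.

-0.320

Mean z̄ = (3 − 9 + 5 + 4 − 1 + 5 + 4)/7 = 1.5714
Deviations from mean: 1.4286, -10.5714, 3.4286, 2.4286, -2.5714, 3.4286, 2.4286
Σ(z_t−z̄)(z_{t+1}−z̄) = (-15.1020) + (-36.2449) + (8.3265) + (-6.2449) + (-8.8163) + (8.3265) = -49.7551
Denominator Σ(z_t−z̄)² = 155.7143
r_1 = -49.7551 / 155.7143 = -0.320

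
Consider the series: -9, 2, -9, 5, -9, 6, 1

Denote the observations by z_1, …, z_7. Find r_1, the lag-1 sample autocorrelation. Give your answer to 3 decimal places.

Mean z̄ = (-9 + 2 − 9 + 5 − 9 + 6 + 1)/7 = -1.8571
Deviations from mean: -7.1429, 3.8571, -7.1429, 6.8571, -7.1429, 7.8571, 2.8571
Numerator Σ_{t=1}^{6}(z_t−z̄)(z_{t+1}−z̄) = -186.7347
Denominator Σ(z_t−z̄)² = 284.8571
r_1 = -186.7347 / 284.8571 = -0.656

-0.656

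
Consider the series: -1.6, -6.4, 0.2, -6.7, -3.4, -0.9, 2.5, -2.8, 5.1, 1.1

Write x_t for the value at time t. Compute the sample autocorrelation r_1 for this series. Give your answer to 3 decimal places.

Mean x̄ = (-1.6 − 6.4 + 0.2 − 6.7 − 3.4 − 0.9 + 2.5 − 2.8 + 5.1 + 1.1)/10 = -1.2900
Numerator Σ_{t=1}^{9}(x_t−x̄)(x_{t+1}−x̄) = -2.1201
Denominator Σ(x_t−x̄)² = 125.4890
r_1 = -2.1201 / 125.4890 = -0.017

-0.017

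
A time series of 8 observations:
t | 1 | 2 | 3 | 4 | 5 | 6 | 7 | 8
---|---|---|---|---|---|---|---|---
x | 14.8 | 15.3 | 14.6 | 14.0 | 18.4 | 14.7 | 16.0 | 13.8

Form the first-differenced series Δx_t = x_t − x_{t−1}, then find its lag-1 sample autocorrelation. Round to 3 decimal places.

First differences Δx: 0.5, -0.7, -0.6, 4.4, -3.7, 1.3, -2.2
Mean of differences = -0.1429
Numerator Σ(Δx_t−Δx̄)(Δx_{t+1}−Δx̄) = -26.4404
Denominator Σ(Δx_t−Δx̄)² = 40.5371
r_1(Δx) = -26.4404 / 40.5371 = -0.652

-0.652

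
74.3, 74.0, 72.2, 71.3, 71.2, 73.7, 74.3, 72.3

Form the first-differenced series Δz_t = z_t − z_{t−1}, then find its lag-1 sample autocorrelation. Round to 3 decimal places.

First differences Δz: -0.3, -1.8, -0.9, -0.1, 2.5, 0.6, -2.0
Mean of differences = -0.2857
Numerator Σ(Δz_t−Δz̄)(Δz_{t+1}−Δz̄) = 2.3041
Denominator Σ(Δz_t−Δz̄)² = 14.1886
r_1(Δz) = 2.3041 / 14.1886 = 0.162

0.162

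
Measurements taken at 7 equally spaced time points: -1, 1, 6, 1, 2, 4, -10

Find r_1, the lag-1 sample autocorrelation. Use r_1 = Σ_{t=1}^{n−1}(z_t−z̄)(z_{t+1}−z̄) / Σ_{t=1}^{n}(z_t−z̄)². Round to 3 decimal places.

Mean z̄ = (-1 + 1 + 6 + 1 + 2 + 4 − 10)/7 = 0.4286
Deviations from mean: -1.4286, 0.5714, 5.5714, 0.5714, 1.5714, 3.5714, -10.4286
Numerator Σ_{t=1}^{6}(z_t−z̄)(z_{t+1}−z̄) = -25.1837
Denominator Σ(z_t−z̄)² = 157.7143
r_1 = -25.1837 / 157.7143 = -0.160

-0.160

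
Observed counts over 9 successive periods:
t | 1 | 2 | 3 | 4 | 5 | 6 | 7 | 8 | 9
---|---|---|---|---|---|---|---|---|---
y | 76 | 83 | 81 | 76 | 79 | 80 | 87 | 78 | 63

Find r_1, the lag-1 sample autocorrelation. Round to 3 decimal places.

Mean ȳ = (76 + 83 + 81 + 76 + 79 + 80 + 87 + 78 + 63)/9 = 78.1111
Numerator Σ_{t=1}^{8}(y_t−ȳ)(y_{t+1}−ȳ) = 14.9877
Denominator Σ(y_t−ȳ)² = 352.8889
r_1 = 14.9877 / 352.8889 = 0.042

0.042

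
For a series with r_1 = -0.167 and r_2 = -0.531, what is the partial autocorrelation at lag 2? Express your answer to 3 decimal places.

-0.575

φ_{22} = (r_2 − r_1²) / (1 − r_1²)
r_1² = (-0.167)² = 0.027889
Numerator = -0.531 − 0.0279 = -0.5589; denominator = 1 − 0.0279 = 0.9721
φ_{22} = -0.5589 / 0.9721 = -0.575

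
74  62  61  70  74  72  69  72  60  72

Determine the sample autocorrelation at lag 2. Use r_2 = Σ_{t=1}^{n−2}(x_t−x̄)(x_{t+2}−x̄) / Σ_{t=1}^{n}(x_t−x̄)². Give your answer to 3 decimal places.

-0.239

Mean x̄ = (74 + 62 + 61 + 70 + 74 + 72 + 69 + 72 + 60 + 72)/10 = 68.6000
Numerator Σ_{t=1}^{8}(x_t−x̄)(x_{t+2}−x̄) = -64.7200
Denominator Σ(x_t−x̄)² = 270.4000
r_2 = -64.7200 / 270.4000 = -0.239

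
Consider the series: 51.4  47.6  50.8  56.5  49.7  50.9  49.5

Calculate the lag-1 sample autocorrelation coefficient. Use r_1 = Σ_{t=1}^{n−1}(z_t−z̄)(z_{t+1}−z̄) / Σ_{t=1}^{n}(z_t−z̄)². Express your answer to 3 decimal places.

Mean z̄ = (51.4 + 47.6 + 50.8 + 56.5 + 49.7 + 50.9 + 49.5)/7 = 50.9143
Numerator Σ_{t=1}^{6}(z_t−z̄)(z_{t+1}−z̄) = -8.6145
Denominator Σ(z_t−z̄)² = 45.9086
r_1 = -8.6145 / 45.9086 = -0.188

-0.188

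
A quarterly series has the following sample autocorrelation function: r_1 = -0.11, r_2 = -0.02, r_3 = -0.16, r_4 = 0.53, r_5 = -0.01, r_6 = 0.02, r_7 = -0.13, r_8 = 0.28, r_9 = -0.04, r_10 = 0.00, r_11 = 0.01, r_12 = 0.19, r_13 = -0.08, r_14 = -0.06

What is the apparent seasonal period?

The largest autocorrelation is r_4 = 0.53, with weaker echoes at lags 8 (0.28) and 12 (0.19); the remaining lags stay at or below 0.02.
The dominant spike at lag 4 indicates a seasonal period of 4.

4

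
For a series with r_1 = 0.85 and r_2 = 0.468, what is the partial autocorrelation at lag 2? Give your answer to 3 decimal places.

-0.917

φ_{22} = (r_2 − r_1²) / (1 − r_1²)
r_1² = (0.85)² = 0.7225
Numerator = 0.468 − 0.7225 = -0.2545; denominator = 1 − 0.7225 = 0.2775
φ_{22} = -0.2545 / 0.2775 = -0.917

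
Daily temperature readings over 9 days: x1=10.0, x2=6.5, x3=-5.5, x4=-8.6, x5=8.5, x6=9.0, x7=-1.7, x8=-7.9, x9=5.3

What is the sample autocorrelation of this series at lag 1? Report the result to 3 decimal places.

0.070

Mean x̄ = (10.0 + 6.5 − 5.5 − 8.6 + 8.5 + 9.0 − 1.7 − 7.9 + 5.3)/9 = 1.7333
Numerator Σ_{t=1}^{8}(x_t−x̄)(x_{t+1}−x̄) = 32.6856
Denominator Σ(x_t−x̄)² = 466.0600
r_1 = 32.6856 / 466.0600 = 0.070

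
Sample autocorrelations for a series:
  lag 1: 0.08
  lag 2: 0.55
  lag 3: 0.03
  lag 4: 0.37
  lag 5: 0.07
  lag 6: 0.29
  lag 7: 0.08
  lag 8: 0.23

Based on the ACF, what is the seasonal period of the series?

2

The largest autocorrelation is r_2 = 0.55, with weaker echoes at lags 4 (0.37), 6 (0.29) and 8 (0.23); the remaining lags stay at or below 0.08.
The dominant spike at lag 2 indicates a seasonal period of 2.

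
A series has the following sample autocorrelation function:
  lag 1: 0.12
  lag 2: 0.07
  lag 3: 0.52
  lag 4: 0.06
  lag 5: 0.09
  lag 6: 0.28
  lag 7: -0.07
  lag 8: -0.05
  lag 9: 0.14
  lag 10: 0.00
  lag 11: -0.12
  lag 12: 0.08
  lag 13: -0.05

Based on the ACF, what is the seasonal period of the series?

3

The largest autocorrelation is r_3 = 0.52, with a weaker echo at lag 6 (0.28); the remaining lags stay at or below 0.14.
The dominant spike at lag 3 indicates a seasonal period of 3.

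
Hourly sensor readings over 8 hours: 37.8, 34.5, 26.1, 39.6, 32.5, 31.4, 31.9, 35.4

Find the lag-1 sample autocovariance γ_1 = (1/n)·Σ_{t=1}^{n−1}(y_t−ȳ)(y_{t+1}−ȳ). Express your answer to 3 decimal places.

Mean ȳ = (37.8 + 34.5 + 26.1 + 39.6 + 32.5 + 31.4 + 31.9 + 35.4)/8 = 33.6500
Σ_{t=1}^{7}(y_t−ȳ)(y_{t+1}−ȳ) = -51.1925
γ_1 = -51.1925 / 8 = -6.399

-6.399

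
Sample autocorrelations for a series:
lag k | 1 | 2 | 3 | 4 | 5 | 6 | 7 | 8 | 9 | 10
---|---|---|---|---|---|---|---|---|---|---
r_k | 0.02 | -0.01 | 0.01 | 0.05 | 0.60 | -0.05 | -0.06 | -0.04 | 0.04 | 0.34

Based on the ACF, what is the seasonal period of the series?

The largest autocorrelation is r_5 = 0.60, with a weaker echo at lag 10 (0.34); the remaining lags stay at or below 0.05.
The dominant spike at lag 5 indicates a seasonal period of 5.

5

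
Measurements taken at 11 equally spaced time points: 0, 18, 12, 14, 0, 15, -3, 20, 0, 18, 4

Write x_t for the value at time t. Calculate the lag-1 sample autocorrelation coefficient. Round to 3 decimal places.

-0.740

Mean x̄ = (0 + 18 + 12 + 14 + 0 + 15 − 3 + 20 + 0 + 18 + 4)/11 = 8.9091
Numerator Σ_{t=1}^{10}(x_t−x̄)(x_{t+1}−x̄) = -565.8264
Denominator Σ(x_t−x̄)² = 764.9091
r_1 = -565.8264 / 764.9091 = -0.740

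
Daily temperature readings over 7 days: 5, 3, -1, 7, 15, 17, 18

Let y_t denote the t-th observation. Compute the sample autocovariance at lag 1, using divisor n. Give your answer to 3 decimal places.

30.364

Mean ȳ = (5 + 3 − 1 + 7 + 15 + 17 + 18)/7 = 9.1429
Deviations: -4.1429, -6.1429, -10.1429, -2.1429, 5.8571, 7.8571, 8.8571
Σ_{t=1}^{6}(y_t−ȳ)(y_{t+1}−ȳ) = 212.5510
γ_1 = 212.5510 / 7 = 30.364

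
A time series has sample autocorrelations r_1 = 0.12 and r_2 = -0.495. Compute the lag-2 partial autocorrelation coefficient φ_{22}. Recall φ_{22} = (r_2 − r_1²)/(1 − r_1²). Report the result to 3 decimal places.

-0.517

φ_{22} = (r_2 − r_1²) / (1 − r_1²)
r_1² = (0.12)² = 0.0144
Numerator = -0.495 − 0.0144 = -0.5094; denominator = 1 − 0.0144 = 0.9856
φ_{22} = -0.5094 / 0.9856 = -0.517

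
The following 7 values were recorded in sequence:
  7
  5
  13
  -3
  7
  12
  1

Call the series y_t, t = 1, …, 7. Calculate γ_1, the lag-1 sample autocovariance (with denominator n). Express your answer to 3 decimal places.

Mean ȳ = (7 + 5 + 13 − 3 + 7 + 12 + 1)/7 = 6.0000
Deviations: 1.0000, -1.0000, 7.0000, -9.0000, 1.0000, 6.0000, -5.0000
Σ_{t=1}^{6}(y_t−ȳ)(y_{t+1}−ȳ) = -104.0000
γ_1 = -104.0000 / 7 = -14.857

-14.857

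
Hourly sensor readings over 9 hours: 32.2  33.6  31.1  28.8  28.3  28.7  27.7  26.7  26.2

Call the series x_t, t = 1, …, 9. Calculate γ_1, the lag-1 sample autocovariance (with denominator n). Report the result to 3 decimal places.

3.731

Mean x̄ = (32.2 + 33.6 + 31.1 + 28.8 + 28.3 + 28.7 + 27.7 + 26.7 + 26.2)/9 = 29.2556
Σ_{t=1}^{8}(x_t−x̄)(x_{t+1}−x̄) = 33.5791
γ_1 = 33.5791 / 9 = 3.731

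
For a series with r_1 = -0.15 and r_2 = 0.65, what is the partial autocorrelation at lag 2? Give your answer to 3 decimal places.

φ_{22} = (r_2 − r_1²) / (1 − r_1²)
r_1² = (-0.15)² = 0.0225
Numerator = 0.65 − 0.0225 = 0.6275; denominator = 1 − 0.0225 = 0.9775
φ_{22} = 0.6275 / 0.9775 = 0.642

0.642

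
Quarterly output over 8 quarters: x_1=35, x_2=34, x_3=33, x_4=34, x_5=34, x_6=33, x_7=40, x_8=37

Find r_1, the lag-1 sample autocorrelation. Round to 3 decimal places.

Mean x̄ = (35 + 34 + 33 + 34 + 34 + 33 + 40 + 37)/8 = 35.0000
Deviations from mean: 0.0000, -1.0000, -2.0000, -1.0000, -1.0000, -2.0000, 5.0000, 2.0000
Σ(x_t−x̄)(x_{t+1}−x̄) = (0.0000) + (2.0000) + (2.0000) + (1.0000) + (2.0000) + (-10.0000) + (10.0000) = 7.0000
Denominator Σ(x_t−x̄)² = 40.0000
r_1 = 7.0000 / 40.0000 = 0.175

0.175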